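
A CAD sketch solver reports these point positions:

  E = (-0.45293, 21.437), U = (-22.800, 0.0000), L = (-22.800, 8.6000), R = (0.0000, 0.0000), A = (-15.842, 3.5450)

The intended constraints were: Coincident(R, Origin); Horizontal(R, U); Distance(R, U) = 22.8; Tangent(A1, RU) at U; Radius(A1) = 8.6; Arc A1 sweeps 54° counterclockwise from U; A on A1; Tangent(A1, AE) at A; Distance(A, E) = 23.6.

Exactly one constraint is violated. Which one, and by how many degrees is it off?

Tangent(A1, AE) at A — off by 4.70°.

R = (0.00, 0.00) ✓; R.y = 0.00, U.y = 0.00 ✓; |RU| = 22.80 ✓; ∠(LU, UR) = 90.00° ✓; |LU| = 8.600 ✓; bearing(L→A) − bearing(L→U) = 54.00° ✓; |LA| = 8.600 ✓; ∠(LA, AE) = 94.70° ✗; |AE| = 23.60 ✓.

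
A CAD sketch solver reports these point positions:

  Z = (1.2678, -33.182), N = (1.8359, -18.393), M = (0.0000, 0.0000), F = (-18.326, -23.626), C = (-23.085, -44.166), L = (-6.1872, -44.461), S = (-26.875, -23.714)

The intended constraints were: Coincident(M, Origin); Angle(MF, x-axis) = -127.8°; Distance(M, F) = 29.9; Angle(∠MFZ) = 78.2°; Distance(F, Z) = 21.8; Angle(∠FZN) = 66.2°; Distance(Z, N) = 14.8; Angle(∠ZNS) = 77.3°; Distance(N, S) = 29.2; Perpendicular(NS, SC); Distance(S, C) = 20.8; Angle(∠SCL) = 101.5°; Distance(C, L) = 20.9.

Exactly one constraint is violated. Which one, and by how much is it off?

Distance(C, L) = 20.9 — off by 4.00.

M = (0.00, 0.00) ✓; MF at -127.8° ✓; |MF| = 29.90 ✓; ∠MFZ = 78.20° ✓; |FZ| = 21.80 ✓; ∠FZN = 66.20° ✓; |ZN| = 14.80 ✓; ∠ZNS = 77.30° ✓; |NS| = 29.20 ✓; ∠(NS, SC) = 90.00° ✓; |SC| = 20.80 ✓; ∠SCL = 101.5° ✓; |CL| = 16.90 ✗.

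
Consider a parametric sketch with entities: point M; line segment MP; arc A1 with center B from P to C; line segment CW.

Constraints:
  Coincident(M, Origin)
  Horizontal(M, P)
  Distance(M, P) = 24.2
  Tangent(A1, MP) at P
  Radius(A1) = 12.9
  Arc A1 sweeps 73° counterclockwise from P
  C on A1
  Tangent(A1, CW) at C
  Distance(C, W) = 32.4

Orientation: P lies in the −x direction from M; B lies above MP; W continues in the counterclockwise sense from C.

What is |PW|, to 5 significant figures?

45.658

M is at the origin; MP is horizontal with |MP| = 24.2 and P on the −x side, so P = (-24.200, 0.0000). Tangency of A1 to MP means the radius BP is perpendicular to MP, so B = P + (0, 12.9) = (-24.200, 12.900). On A1, P sits at bearing -90° from B; a 73° counterclockwise sweep puts C at bearing -17°, so C = B + 12.9·(cos -17°, sin -17°) = (-11.864, 9.1284). Tangency of A1 to CW means the radius BC is perpendicular to CW, so CW runs along (−sin -17°, cos -17°); with |CW| = 32.4, W = (-2.3908, 40.113). Then |PW| = |W − P| = 45.658.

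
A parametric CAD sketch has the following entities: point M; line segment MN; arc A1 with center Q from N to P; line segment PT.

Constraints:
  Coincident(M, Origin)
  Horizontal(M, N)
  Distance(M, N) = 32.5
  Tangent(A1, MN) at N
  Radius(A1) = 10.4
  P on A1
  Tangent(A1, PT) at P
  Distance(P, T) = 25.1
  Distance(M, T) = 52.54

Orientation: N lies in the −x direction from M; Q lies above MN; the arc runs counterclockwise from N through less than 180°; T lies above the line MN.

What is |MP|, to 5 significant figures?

28.582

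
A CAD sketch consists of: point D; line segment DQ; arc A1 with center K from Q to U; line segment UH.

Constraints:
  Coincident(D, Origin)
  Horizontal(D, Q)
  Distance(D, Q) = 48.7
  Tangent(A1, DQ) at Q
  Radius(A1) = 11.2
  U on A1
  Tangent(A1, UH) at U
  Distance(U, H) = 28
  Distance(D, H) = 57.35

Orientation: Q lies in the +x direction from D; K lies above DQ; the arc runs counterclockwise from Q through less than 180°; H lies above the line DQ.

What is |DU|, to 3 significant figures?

60.4

Checks: D.y = 0.00, Q.y = 0.00 ✓; |KU| = 11.20 ✓; ∠(KU, UH) = 90.00° ✓; |UH| = 28.00 ✓; |DH| = 57.35 ✓.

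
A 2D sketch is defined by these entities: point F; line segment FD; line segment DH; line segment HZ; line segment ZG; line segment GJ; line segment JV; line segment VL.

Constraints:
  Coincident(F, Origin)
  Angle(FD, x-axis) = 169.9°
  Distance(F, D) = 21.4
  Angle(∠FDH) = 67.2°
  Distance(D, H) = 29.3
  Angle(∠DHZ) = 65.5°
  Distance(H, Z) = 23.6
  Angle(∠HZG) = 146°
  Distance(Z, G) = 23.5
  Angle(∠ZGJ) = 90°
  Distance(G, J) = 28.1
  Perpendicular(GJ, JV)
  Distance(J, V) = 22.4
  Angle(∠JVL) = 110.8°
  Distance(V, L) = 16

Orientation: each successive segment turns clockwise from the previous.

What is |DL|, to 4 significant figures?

18.33

GJ is perpendicular to JV, so JV runs at 88.60°; with |JV| = 22.4, V = (-20.56, 8.059). ∠JVL = 110.8° gives VL at 19.40° from the x-axis; with |VL| = 16.0, L = (-5.465, 13.37). Then |DL| = |L − D| = 18.33.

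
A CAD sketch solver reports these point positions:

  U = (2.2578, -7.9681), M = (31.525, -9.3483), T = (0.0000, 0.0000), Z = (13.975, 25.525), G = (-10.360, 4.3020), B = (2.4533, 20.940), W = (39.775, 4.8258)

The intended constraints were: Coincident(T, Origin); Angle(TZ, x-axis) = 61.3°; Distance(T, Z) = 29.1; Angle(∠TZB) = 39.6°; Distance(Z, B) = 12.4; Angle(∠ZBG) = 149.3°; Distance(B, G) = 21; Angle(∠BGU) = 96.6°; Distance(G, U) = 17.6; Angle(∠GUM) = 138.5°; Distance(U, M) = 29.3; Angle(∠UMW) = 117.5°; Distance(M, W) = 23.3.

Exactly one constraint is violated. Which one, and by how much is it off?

Distance(M, W) = 23.3 — off by 6.90.

T = (0.00, 0.00) ✓; TZ at 61.30° ✓; |TZ| = 29.10 ✓; ∠TZB = 39.60° ✓; |ZB| = 12.40 ✓; ∠ZBG = 149.3° ✓; |BG| = 21.00 ✓; ∠BGU = 96.60° ✓; |GU| = 17.60 ✓; ∠GUM = 138.5° ✓; |UM| = 29.30 ✓; ∠UMW = 117.5° ✓; |MW| = 16.40 ✗.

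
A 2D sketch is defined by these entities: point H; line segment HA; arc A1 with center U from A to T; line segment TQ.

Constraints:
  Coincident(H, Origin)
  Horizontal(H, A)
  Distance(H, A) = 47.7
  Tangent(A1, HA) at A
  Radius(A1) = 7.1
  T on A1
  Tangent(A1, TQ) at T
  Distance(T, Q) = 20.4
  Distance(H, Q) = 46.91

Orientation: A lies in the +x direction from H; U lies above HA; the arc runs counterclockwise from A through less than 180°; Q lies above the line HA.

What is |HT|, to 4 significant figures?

54.15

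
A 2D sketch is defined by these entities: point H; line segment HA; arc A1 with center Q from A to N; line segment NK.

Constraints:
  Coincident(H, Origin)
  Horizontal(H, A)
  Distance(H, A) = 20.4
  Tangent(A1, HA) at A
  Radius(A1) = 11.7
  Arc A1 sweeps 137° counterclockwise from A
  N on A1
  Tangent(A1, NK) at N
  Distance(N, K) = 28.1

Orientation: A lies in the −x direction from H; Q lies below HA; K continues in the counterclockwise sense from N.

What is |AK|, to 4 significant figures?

41.38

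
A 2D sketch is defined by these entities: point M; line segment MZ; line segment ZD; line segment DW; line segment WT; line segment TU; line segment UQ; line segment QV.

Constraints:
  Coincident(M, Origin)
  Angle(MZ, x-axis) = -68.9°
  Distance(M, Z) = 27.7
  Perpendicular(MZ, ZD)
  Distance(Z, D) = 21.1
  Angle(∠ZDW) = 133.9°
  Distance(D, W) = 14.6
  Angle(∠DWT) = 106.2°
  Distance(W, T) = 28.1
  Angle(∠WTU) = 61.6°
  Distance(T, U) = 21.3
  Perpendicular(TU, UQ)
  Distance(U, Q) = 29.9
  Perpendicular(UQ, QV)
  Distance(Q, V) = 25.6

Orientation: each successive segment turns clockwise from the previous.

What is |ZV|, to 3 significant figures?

50.4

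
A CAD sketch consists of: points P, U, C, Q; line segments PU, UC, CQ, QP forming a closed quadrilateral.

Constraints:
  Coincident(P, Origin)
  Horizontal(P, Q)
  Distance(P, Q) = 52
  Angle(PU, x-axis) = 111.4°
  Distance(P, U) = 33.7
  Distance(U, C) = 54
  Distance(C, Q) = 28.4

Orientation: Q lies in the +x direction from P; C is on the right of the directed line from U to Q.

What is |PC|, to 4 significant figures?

25.97

P is at the origin; P and Q share the same y with |PQ| = 52.0 and Q in +x, so Q = (52.0, 0). PU runs at 111.4° with |PU| = 33.7, so U = (-12.30, 31.38). C is determined by |UC| = 54.0 and |CQ| = 28.4 together: it lies at the intersection of circle(U, 54.0) and circle(Q, 28.4). With |UQ| = 71.54, the foot of the radical line on UQ is 50.51 from U and the perpendicular offset is √(54.0² − 50.51²) = 19.09. Taking the right-of-UQ solution: C = (24.73, -7.931).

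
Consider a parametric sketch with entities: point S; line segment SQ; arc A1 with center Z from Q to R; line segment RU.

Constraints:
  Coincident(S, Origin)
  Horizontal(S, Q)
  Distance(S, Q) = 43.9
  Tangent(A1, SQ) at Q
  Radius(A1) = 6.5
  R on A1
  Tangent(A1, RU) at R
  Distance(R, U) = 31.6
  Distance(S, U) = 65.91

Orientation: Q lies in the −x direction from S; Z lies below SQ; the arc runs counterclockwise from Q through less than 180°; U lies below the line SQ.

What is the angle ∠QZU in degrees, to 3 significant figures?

161°

S is at the origin; SQ is horizontal with |SQ| = 43.9 and Q on the −x side, so Q = (-43.9, 0.00). A1 meets SQ tangentially, so ZQ is at right angles to SQ, so Z = Q + (0, -6.5) = (-43.9, -6.50). Since ZR ⟂ RU (tangency), |ZU| = √(6.5² + 31.6²) = 32.3 regardless of where R sits on A1. So U lies on both circle(S, 65.91) and circle(Z, 32.3); the below-SQ intersection is U = (-54.6, -36.9). R is the foot of the tangent from U: R = (-50.3, -5.63).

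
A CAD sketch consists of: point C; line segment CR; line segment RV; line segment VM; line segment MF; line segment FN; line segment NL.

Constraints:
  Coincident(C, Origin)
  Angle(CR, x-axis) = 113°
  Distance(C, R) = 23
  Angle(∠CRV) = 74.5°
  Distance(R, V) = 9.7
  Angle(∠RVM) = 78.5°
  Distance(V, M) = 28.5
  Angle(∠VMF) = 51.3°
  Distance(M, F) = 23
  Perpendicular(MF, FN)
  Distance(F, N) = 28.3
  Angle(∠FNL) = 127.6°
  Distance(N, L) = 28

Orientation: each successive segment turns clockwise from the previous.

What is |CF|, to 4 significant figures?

20.63

C is at the origin; CR runs at 113.0° with length 23.0, so R = (-8.987, 21.17). ∠CRV = 74.5° gives RV at 7.500° from the x-axis; with |RV| = 9.7, V = (0.6302, 22.44). ∠RVM = 78.5° gives VM at -94.00° from the x-axis; with |VM| = 28.5, M = (-1.358, -5.993). ∠VMF = 51.3° gives MF at 137.3° from the x-axis; with |MF| = 23.0, F = (-18.26, 9.605). Then |CF| = |F − C| = 20.63.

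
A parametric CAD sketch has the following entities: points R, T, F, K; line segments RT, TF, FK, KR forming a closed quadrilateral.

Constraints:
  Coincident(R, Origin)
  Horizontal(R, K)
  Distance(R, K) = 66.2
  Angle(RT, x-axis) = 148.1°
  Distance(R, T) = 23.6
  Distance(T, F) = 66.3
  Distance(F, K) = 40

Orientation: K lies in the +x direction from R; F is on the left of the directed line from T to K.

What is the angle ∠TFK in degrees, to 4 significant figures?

107.5°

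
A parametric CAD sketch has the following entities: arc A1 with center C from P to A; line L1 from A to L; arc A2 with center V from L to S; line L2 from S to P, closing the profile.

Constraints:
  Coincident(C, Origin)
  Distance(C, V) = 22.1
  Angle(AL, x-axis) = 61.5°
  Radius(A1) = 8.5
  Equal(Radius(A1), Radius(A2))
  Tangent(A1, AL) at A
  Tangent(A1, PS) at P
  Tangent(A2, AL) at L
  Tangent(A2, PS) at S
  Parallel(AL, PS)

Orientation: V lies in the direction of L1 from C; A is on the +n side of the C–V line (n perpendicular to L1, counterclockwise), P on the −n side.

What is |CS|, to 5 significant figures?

23.678

Tangency of A1 to both parallel lines with radius 8.5 puts A and P at C ± 8.5·n: A = (-7.4699, 4.0558), P = (7.4699, -4.0558). Equal radii place L and S the same way about V: L = V + 8.5·n = (3.0753, 23.478), S = V − 8.5·n = (18.015, 15.366). Then |CS| = |S − C| = 23.678.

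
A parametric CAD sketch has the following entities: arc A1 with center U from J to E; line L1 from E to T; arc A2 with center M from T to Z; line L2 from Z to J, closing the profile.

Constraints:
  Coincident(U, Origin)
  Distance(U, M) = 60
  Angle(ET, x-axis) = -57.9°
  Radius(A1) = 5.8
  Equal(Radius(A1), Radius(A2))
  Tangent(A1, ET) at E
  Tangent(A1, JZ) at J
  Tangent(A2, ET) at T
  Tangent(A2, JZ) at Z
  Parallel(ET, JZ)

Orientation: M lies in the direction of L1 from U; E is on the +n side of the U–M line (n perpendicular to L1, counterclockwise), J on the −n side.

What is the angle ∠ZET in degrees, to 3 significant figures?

10.9°

The slot axis is L1's direction at -57.9°, so u = (cos -57.9°, sin -57.9°) = (0.531, -0.847) and n = (−sin -57.9°, cos -57.9°) = (0.847, 0.531). U is at the origin and M lies 60.0 along u from U, so M = 60.0·u = (31.9, -50.8). Tangency of A1 to both parallel lines with radius 5.8 puts E and J at U ± 5.8·n: E = (4.91, 3.08), J = (-4.91, -3.08). Equal radii place T and Z the same way about M: T = M + 5.8·n = (36.8, -47.7), Z = M − 5.8·n = (27.0, -53.9). Then cos ∠ZET = EZ·ET / (|EZ||ET|), giving 10.9°.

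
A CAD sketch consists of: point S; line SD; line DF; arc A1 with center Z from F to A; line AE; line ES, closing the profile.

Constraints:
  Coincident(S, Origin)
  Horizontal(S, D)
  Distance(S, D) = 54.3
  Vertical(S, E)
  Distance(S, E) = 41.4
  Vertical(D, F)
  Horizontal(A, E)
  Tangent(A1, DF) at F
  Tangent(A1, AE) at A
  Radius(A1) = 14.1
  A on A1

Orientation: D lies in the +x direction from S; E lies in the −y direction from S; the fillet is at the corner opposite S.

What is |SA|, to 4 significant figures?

57.71

S is at the origin; S and D share the same y with |SD| = 54.3 and D on the +x side, so D = (54.30, 0.000). SE is vertical with |SE| = 41.4 and E on the −y side, so E = (0.000, -41.40). The virtual corner opposite S is at (54.30, -41.40). Since A1 is tangent to DF there, ZF ⟂ DF and since A1 is tangent to AE there, ZA ⟂ AE, with radius 14.1, so the center Z sits 14.1 in from both sides at Z = (40.20, -27.30). That places the tangent points at F = (54.30, -27.30) on DF and A = (40.20, -41.40) on AE. Then |SA| = |A − S| = 57.71.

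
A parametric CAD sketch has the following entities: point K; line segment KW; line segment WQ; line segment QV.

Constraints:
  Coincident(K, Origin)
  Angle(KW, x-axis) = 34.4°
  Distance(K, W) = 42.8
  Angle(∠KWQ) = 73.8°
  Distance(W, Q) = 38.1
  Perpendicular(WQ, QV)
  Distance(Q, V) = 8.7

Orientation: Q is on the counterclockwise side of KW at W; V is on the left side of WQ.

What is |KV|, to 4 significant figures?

41.64

K is at the origin; KW runs at 34.4° with length 42.8, so W = 42.8·(cos 34.4°, sin 34.4°) = (35.31, 24.18). ∠KWQ = 73.8°, so WQ runs at 34.4° + (180° − 73.8°) = 140.6° from the x-axis; with |WQ| = 38.1, Q = W + 38.1·(cos 140.6°, sin 140.6°) = (5.874, 48.36). The perpendicularity gives QV at right angles to WQ; with |QV| = 8.7 on the left of WQ, V = Q + 8.7·(-0.6347, -0.7727) = (0.3516, 41.64). Then |KV| = |V − K| = 41.64.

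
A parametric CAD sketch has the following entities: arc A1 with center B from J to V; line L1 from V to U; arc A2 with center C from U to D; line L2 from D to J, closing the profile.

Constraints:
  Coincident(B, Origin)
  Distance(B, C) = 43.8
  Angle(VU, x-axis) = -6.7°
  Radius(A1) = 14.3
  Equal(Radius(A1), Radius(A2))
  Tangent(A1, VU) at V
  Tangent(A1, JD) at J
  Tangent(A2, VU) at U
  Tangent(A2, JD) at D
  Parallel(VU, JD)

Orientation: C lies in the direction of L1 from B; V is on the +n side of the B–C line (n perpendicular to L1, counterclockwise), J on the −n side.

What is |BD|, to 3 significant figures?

46.1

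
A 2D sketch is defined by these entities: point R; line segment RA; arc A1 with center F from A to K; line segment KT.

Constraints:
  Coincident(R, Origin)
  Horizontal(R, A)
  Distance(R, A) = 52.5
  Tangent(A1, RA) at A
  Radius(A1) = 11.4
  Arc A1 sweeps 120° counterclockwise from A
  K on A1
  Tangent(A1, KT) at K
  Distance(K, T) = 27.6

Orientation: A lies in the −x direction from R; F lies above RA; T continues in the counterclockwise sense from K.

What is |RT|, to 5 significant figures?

69.751

R is at the origin; R and A share the same y with |RA| = 52.5 and A on the −x side, so A = (-52.500, 0.0000). The tangent condition forces FA to be normal to RA, so F = A + (0, 11.4) = (-52.500, 11.400). On A1, A sits at bearing -90° from F; a 120° counterclockwise sweep puts K at bearing 30°, so K = F + 11.4·(cos 30°, sin 30°) = (-42.627, 17.100). Since A1 is tangent to KT there, FK ⟂ KT, so KT runs along (−sin 30°, cos 30°); with |KT| = 27.6, T = (-56.427, 41.002). Then |RT| = |T − R| = 69.751.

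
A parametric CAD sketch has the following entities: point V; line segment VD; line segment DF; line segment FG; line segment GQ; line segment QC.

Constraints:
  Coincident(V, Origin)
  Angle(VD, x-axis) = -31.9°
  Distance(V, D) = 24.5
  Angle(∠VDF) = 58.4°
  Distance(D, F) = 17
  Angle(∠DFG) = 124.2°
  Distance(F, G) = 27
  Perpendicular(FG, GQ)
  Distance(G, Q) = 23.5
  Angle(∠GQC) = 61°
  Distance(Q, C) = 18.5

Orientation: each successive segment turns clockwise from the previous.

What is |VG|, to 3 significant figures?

19.4

∠VDF = 58.4° gives DF at -154° from the x-axis; with |DF| = 17.0, F = (5.59, -20.5). ∠DFG = 124.2° gives FG at 151° from the x-axis; with |FG| = 27.0, G = (-18.0, -7.32). Then |VG| = |G − V| = 19.4.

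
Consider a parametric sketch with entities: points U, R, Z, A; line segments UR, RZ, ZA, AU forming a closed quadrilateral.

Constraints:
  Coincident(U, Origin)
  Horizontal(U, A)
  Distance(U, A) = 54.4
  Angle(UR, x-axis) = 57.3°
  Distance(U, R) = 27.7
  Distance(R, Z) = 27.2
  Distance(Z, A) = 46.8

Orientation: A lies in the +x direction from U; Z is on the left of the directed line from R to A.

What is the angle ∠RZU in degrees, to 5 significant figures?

6.5398°

U is at the origin; U and A share the same y with |UA| = 54.4 and A in +x, so A = (54.4, 0). UR runs at 57.3° with |UR| = 27.7, so R = (14.965, 23.310). Z is determined by |RZ| = 27.2 and |ZA| = 46.8 together: it lies at the intersection of circle(R, 27.2) and circle(A, 46.8). With |RA| = 45.809, the foot of the radical line on RA is 7.0738 from R and the perpendicular offset is √(27.2² − 7.0738²) = 26.264. Taking the left-of-RA solution: Z = (34.419, 42.320).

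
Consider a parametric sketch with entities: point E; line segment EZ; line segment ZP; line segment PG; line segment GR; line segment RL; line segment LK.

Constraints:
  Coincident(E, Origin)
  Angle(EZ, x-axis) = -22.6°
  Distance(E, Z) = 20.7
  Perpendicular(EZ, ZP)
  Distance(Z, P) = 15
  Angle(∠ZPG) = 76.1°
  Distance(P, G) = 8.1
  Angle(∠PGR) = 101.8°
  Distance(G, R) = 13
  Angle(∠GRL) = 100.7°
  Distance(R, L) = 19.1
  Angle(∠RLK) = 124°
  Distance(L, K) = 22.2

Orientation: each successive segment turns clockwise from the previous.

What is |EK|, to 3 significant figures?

49.1

E is at the origin; EZ runs at -22.6° with length 20.7, so Z = (19.1, -7.95). EZ ⟂ ZP, so ZP runs at -113°; with |ZP| = 15.0, P = (13.3, -21.8). ∠ZPG = 76.1° gives PG at 144° from the x-axis; with |PG| = 8.1, G = (6.83, -17.0). ∠PGR = 101.8° gives GR at 65.3° from the x-axis; with |GR| = 13.0, R = (12.3, -5.17). ∠GRL = 100.7° gives RL at -14.0° from the x-axis; with |RL| = 19.1, L = (30.8, -9.80). ∠RLK = 124.0° gives LK at -70.0° from the x-axis; with |LK| = 22.2, K = (38.4, -30.7). Then |EK| = |K − E| = 49.1.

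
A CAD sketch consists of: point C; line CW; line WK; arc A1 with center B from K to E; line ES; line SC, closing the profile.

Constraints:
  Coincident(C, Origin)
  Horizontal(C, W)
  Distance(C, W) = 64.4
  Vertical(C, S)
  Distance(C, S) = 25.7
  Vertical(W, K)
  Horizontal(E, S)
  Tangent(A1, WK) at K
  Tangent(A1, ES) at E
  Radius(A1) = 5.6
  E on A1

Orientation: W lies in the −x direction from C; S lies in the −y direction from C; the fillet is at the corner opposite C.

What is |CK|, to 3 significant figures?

67.5

C is at the origin; C and W share the same y with |CW| = 64.4 and W on the −x side, so W = (-64.4, 0.00). C and S share the same x with |CS| = 25.7 and S on the −y side, so S = (0.00, -25.7). The virtual corner opposite C is at (-64.4, -25.7). Tangency of A1 to WK means the radius BK is perpendicular to WK and since A1 is tangent to ES there, BE ⟂ ES, with radius 5.6, so the center B sits 5.6 in from both sides at B = (-58.8, -20.1). That places the tangent points at K = (-64.4, -20.1) on WK and E = (-58.8, -25.7) on ES. Then |CK| = |K − C| = 67.5.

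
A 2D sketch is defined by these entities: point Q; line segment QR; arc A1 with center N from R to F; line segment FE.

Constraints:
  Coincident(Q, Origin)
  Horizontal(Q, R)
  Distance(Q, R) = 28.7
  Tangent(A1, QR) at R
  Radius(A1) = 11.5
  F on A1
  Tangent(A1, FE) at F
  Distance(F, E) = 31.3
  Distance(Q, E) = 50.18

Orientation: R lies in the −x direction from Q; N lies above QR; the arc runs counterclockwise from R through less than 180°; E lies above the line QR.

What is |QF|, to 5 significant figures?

22.144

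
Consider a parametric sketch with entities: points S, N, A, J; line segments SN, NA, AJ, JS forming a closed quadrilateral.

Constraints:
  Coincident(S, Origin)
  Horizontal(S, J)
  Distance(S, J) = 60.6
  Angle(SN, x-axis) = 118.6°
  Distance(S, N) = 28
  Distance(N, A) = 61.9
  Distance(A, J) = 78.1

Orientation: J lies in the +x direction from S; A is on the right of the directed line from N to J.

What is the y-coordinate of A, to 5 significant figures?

-37.091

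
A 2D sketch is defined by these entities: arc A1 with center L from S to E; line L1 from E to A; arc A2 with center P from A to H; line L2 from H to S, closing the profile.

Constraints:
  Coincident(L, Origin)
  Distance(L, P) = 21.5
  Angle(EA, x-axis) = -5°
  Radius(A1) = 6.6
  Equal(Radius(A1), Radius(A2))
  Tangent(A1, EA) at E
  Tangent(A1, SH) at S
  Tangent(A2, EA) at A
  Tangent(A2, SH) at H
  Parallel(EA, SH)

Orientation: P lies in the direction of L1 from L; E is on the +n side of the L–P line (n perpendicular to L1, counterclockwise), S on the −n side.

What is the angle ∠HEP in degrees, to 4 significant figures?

14.48°

The slot axis is L1's direction at -5.0°, so u = (cos -5.0°, sin -5.0°) = (0.9962, -0.08716) and n = (−sin -5.0°, cos -5.0°) = (0.08716, 0.9962). L is at the origin and P lies 21.5 along u from L, so P = 21.5·u = (21.42, -1.874). Tangency of A1 to both parallel lines with radius 6.6 puts E and S at L ± 6.6·n: E = (0.5752, 6.575), S = (-0.5752, -6.575). Equal radii place A and H the same way about P: A = P + 6.6·n = (21.99, 4.701), H = P − 6.6·n = (20.84, -8.449). Then cos ∠HEP = EH·EP / (|EH||EP|), giving 14.48°.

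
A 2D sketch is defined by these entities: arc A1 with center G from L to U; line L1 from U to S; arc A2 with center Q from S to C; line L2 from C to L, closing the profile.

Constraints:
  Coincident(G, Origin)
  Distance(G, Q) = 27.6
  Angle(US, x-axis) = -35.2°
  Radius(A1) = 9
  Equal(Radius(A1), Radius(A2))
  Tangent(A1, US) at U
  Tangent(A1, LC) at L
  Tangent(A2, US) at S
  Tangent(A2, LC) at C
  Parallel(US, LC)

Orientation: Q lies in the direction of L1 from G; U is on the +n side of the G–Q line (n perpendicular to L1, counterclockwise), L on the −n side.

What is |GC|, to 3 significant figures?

29.0

The slot axis is L1's direction at -35.2°, so u = (cos -35.2°, sin -35.2°) = (0.817, -0.576) and n = (−sin -35.2°, cos -35.2°) = (0.576, 0.817). G is at the origin and Q lies 27.6 along u from G, so Q = 27.6·u = (22.6, -15.9). Tangency of A1 to both parallel lines with radius 9.0 puts U and L at G ± 9.0·n: U = (5.19, 7.35), L = (-5.19, -7.35). Equal radii place S and C the same way about Q: S = Q + 9.0·n = (27.7, -8.56), C = Q − 9.0·n = (17.4, -23.3). Then |GC| = |C − G| = 29.0.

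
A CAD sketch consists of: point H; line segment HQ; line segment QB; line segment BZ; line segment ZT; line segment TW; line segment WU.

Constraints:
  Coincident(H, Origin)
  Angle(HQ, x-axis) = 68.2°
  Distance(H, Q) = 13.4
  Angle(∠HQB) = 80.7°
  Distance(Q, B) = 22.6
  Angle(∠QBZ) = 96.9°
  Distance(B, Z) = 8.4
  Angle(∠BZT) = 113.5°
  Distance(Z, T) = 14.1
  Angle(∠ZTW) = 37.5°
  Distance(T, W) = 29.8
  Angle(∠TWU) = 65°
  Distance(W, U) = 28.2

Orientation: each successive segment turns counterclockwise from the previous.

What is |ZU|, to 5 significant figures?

18.247

∠ZTW = 37.5° gives TW at 99.600° from the x-axis; with |TW| = 29.8, W = (-14.519, 29.195). ∠TWU = 65.0° gives WU at -145.40° from the x-axis; with |WU| = 28.2, U = (-37.731, 13.181). Then |ZU| = |U − Z| = 18.247.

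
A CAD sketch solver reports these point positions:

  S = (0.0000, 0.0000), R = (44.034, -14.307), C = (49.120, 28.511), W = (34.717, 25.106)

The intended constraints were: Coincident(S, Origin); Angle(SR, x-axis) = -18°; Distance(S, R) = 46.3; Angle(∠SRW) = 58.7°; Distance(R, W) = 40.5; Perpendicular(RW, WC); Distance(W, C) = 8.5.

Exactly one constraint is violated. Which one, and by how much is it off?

Distance(W, C) = 8.5 — off by 6.30.

S = (0.00, 0.00) ✓; SR at -18.00° ✓; |SR| = 46.30 ✓; ∠SRW = 58.70° ✓; |RW| = 40.50 ✓; ∠(RW, WC) = 90.00° ✓; |WC| = 14.80 ✗.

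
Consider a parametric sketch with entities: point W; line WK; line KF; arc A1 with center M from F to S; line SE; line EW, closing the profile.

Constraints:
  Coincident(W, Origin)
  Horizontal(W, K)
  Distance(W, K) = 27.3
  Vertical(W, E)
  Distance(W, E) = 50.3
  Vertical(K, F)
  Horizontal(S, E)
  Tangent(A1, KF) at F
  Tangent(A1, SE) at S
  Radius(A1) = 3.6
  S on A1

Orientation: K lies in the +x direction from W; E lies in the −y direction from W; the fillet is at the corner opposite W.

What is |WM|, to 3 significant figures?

52.4

W is at the origin; WK is horizontal with |WK| = 27.3 and K on the +x side, so K = (27.3, 0.00). WE is vertical with |WE| = 50.3 and E on the −y side, so E = (0.00, -50.3). The virtual corner opposite W is at (27.3, -50.3). Since A1 is tangent to KF there, MF ⟂ KF and since A1 is tangent to SE there, MS ⟂ SE, with radius 3.6, so the center M sits 3.6 in from both sides at M = (23.7, -46.7). Then |WM| = |M − W| = 52.4.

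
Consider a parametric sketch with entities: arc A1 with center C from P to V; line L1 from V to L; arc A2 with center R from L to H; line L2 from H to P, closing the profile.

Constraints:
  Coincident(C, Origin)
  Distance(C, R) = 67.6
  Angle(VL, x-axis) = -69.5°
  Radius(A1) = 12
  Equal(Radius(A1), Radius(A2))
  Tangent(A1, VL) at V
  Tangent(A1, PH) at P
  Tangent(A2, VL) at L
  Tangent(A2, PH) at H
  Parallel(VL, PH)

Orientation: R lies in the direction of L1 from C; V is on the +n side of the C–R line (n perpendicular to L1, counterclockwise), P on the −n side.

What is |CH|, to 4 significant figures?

68.66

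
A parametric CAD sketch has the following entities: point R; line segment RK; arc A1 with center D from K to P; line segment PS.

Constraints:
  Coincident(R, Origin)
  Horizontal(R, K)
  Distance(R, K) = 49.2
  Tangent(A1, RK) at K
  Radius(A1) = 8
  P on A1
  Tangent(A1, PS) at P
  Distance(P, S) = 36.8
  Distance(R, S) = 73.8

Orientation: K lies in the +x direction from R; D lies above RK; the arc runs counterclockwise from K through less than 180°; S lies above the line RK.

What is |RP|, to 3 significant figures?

57.7

Checks: |DP| = 8.000 ✓; ∠(DP, PS) = 90.00° ✓; |PS| = 36.80 ✓; |RS| = 73.80 ✓.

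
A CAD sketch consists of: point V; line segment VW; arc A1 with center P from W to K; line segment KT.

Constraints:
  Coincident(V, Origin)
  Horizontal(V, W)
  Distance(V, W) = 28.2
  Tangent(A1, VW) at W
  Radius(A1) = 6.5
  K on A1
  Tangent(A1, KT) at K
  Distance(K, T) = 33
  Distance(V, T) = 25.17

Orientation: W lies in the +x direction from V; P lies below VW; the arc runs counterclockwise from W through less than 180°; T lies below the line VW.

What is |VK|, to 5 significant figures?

23.691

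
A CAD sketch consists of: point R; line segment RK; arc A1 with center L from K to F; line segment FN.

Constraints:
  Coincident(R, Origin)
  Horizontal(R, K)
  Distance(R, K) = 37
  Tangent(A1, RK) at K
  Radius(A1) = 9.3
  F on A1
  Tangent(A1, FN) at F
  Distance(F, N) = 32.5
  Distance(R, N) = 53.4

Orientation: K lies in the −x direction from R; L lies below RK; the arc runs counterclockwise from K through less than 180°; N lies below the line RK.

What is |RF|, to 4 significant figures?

47.33

R is at the origin; RK is horizontal with |RK| = 37.0 and K on the −x side, so K = (-37.00, 0.000). A1 meets RK tangentially, so LK is at right angles to RK, so L = K + (0, -9.3) = (-37.00, -9.300). Since LF ⟂ FN (tangency), |LN| = √(9.3² + 32.5²) = 33.80 regardless of where F sits on A1. So N lies on both circle(R, 53.4) and circle(L, 33.80); the below-RK intersection is N = (-32.02, -42.74). F is the foot of the tangent from N: F = (-45.47, -13.15).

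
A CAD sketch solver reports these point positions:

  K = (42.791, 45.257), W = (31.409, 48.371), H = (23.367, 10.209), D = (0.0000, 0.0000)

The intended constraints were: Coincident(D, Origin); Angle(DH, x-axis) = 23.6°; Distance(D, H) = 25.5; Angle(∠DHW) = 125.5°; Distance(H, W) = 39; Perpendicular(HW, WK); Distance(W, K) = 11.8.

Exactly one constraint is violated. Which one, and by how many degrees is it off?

Perpendicular(HW, WK) — off by 3.40°.

D = (0.00, 0.00) ✓; DH at 23.60° ✓; |DH| = 25.50 ✓; ∠DHW = 125.5° ✓; |HW| = 39.00 ✓; ∠(HW, WK) = 93.40° ✗; |WK| = 11.80 ✓.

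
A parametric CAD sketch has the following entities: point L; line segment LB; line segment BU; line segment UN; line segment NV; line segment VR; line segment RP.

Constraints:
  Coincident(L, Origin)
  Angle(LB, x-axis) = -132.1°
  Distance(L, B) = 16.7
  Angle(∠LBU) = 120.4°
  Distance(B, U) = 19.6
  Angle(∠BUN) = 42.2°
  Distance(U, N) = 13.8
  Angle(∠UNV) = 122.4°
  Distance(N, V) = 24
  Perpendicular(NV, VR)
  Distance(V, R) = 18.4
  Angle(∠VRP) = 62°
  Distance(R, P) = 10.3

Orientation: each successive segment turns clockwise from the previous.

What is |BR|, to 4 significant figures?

17.29

∠UNV = 122.4° gives NV at -27.10° from the x-axis; with |NV| = 24.0, V = (2.867, -12.35). NV ⟂ VR, so VR runs at -117.1°; with |VR| = 18.4, R = (-5.515, -28.73). Then |BR| = |R − B| = 17.29.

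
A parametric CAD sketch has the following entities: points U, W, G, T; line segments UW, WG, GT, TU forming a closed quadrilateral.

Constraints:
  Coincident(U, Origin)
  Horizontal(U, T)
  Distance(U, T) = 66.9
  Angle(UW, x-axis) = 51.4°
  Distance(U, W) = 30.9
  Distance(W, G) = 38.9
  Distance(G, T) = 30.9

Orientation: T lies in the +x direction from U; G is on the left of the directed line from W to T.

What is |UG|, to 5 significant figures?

64.910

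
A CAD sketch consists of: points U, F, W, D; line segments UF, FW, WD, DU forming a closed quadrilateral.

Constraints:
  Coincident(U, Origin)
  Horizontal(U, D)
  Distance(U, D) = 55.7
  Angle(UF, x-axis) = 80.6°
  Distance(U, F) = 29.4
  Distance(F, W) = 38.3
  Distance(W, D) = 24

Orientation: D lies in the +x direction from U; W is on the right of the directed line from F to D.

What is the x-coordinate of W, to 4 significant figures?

31.77

Checks: |FW| = 38.30 ✓; |WD| = 24.00 ✓.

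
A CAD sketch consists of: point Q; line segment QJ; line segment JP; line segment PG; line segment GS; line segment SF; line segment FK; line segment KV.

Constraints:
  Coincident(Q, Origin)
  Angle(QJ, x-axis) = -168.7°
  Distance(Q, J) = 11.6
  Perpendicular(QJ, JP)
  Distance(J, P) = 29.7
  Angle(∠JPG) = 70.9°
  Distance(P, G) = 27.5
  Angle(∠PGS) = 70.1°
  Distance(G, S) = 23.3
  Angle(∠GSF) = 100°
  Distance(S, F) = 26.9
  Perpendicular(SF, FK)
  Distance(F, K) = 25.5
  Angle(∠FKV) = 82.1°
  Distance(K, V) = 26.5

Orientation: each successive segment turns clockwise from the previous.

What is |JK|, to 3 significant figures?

37.9

∠GSF = 100.0° gives SF at 162° from the x-axis; with |SF| = 26.9, F = (-26.4, 10.7). SF is perpendicular to FK, so FK runs at 72.3°; with |FK| = 25.5, K = (-18.7, 35.0). Then |JK| = |K − J| = 37.9.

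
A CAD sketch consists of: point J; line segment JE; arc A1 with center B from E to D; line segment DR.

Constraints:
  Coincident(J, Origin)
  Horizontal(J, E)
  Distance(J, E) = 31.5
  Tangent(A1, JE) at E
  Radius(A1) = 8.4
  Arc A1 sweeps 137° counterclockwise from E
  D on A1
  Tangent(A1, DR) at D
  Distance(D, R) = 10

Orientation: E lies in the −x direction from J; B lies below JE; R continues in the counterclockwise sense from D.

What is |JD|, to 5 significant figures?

39.969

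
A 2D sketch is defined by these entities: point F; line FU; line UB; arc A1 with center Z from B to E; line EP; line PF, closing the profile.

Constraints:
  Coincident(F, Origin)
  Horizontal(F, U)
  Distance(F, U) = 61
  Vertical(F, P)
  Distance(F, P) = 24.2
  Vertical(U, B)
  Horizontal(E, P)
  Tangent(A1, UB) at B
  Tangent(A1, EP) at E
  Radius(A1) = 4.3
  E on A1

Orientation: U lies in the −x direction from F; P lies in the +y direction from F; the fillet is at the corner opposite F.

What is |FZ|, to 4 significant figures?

60.09

F is at the origin; FU is horizontal with |FU| = 61.0 and U on the −x side, so U = (-61.00, 0.000). FP is vertical with |FP| = 24.2 and P on the +y side, so P = (0.000, 24.20). The virtual corner opposite F is at (-61.00, 24.20). Tangency of A1 to UB means the radius ZB is perpendicular to UB and tangency of A1 to EP means the radius ZE is perpendicular to EP, with radius 4.3, so the center Z sits 4.3 in from both sides at Z = (-56.70, 19.90). Then |FZ| = |Z − F| = 60.09.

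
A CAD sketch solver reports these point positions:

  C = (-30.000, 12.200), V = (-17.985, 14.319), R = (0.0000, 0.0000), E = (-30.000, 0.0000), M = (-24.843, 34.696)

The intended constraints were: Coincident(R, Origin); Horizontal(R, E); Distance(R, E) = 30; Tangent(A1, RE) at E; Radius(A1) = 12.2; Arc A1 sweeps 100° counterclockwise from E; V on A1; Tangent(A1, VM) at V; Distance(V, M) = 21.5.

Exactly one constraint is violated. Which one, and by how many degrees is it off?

Tangent(A1, VM) at V — off by 8.60°.

R = (0.00, 0.00) ✓; R.y = 0.00, E.y = 0.00 ✓; |RE| = 30.00 ✓; ∠(CE, ER) = 90.00° ✓; |CE| = 12.20 ✓; bearing(C→V) − bearing(C→E) = 100.0° ✓; |CV| = 12.20 ✓; ∠(CV, VM) = 81.40° ✗; |VM| = 21.50 ✓.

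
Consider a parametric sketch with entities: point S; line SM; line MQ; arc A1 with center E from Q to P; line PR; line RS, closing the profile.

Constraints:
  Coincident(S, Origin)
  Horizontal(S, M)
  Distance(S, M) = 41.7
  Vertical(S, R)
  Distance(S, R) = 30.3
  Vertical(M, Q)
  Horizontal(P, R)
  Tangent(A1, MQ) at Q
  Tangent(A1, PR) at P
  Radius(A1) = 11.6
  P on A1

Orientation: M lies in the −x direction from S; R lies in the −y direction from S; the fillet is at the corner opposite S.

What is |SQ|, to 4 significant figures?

45.70

S is at the origin; S and M share the same y with |SM| = 41.7 and M on the −x side, so M = (-41.70, 0.000). S and R share the same x with |SR| = 30.3 and R on the −y side, so R = (0.000, -30.30). The virtual corner opposite S is at (-41.70, -30.30). The tangent condition forces EQ to be normal to MQ and tangency of A1 to PR means the radius EP is perpendicular to PR, with radius 11.6, so the center E sits 11.6 in from both sides at E = (-30.10, -18.70). That places the tangent points at Q = (-41.70, -18.70) on MQ and P = (-30.10, -30.30) on PR. Then |SQ| = |Q − S| = 45.70.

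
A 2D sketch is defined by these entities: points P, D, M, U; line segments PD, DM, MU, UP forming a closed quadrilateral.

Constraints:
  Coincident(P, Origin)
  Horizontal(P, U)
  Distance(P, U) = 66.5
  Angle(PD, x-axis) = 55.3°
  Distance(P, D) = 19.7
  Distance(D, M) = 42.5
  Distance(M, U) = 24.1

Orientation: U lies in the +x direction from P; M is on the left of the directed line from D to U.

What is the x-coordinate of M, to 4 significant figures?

53.52

P is at the origin; PU is horizontal with |PU| = 66.5 and U in +x, so U = (66.5, 0). PD runs at 55.3° with |PD| = 19.7, so D = (11.21, 16.20). M is determined by |DM| = 42.5 and |MU| = 24.1 together: it lies at the intersection of circle(D, 42.5) and circle(U, 24.1). With |DU| = 57.61, the foot of the radical line on DU is 39.44 from D and the perpendicular offset is √(42.5² − 39.44²) = 15.83. Taking the left-of-DU solution: M = (53.52, 20.30).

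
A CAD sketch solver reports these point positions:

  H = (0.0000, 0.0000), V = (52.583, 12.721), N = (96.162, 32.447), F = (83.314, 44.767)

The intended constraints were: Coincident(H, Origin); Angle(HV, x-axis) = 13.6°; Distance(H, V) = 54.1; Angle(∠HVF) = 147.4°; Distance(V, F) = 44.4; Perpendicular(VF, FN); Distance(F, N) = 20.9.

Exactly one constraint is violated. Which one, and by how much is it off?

Distance(F, N) = 20.9 — off by 3.10.

H = (0.00, 0.00) ✓; HV at 13.60° ✓; |HV| = 54.10 ✓; ∠HVF = 147.4° ✓; |VF| = 44.40 ✓; ∠(VF, FN) = 90.00° ✓; |FN| = 17.80 ✗.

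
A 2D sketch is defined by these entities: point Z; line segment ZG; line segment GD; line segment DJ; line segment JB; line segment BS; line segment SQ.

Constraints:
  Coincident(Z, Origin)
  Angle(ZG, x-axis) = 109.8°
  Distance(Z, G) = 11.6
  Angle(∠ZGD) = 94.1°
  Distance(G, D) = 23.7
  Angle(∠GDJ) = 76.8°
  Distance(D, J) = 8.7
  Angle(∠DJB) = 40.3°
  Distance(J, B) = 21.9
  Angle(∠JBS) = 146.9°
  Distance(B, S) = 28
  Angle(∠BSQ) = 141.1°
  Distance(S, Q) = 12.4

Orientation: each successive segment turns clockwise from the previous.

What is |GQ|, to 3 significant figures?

53.1

∠JBS = 146.9° gives BS at 108° from the x-axis; with |BS| = 28.0, S = (-6.27, 52.4). ∠BSQ = 141.1° gives SQ at 69.0° from the x-axis; with |SQ| = 12.4, Q = (-1.83, 64.0). Then |GQ| = |Q − G| = 53.1.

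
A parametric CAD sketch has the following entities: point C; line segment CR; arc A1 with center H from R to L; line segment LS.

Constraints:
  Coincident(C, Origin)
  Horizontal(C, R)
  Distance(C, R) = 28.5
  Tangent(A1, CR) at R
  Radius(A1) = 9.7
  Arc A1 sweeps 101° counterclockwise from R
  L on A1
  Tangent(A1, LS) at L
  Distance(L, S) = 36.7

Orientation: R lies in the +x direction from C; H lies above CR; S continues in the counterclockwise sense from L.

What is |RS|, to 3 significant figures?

47.6

On A1, R sits at bearing -90° from H; a 101° counterclockwise sweep puts L at bearing 11°, so L = H + 9.7·(cos 11°, sin 11°) = (38.0, 11.6). Tangency of A1 to LS means the radius HL is perpendicular to LS, so LS runs along (−sin 11°, cos 11°); with |LS| = 36.7, S = (31.0, 47.6). Then |RS| = |S − R| = 47.6.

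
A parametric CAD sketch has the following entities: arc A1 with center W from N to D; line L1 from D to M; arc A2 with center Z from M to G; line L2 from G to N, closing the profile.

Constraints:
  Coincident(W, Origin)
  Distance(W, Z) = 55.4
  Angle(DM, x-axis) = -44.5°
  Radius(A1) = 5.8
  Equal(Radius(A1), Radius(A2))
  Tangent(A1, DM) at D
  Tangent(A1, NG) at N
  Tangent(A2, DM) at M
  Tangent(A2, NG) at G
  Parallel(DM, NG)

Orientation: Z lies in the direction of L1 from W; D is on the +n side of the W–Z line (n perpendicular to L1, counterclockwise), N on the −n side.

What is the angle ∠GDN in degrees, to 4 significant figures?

78.17°

The slot axis is L1's direction at -44.5°, so u = (cos -44.5°, sin -44.5°) = (0.7133, -0.7009) and n = (−sin -44.5°, cos -44.5°) = (0.7009, 0.7133). W is at the origin and Z lies 55.4 along u from W, so Z = 55.4·u = (39.51, -38.83). Tangency of A1 to both parallel lines with radius 5.8 puts D and N at W ± 5.8·n: D = (4.065, 4.137), N = (-4.065, -4.137). Equal radii place M and G the same way about Z: M = Z + 5.8·n = (43.58, -34.69), G = Z − 5.8·n = (35.45, -42.97). Then cos ∠GDN = DG·DN / (|DG||DN|), giving 78.17°.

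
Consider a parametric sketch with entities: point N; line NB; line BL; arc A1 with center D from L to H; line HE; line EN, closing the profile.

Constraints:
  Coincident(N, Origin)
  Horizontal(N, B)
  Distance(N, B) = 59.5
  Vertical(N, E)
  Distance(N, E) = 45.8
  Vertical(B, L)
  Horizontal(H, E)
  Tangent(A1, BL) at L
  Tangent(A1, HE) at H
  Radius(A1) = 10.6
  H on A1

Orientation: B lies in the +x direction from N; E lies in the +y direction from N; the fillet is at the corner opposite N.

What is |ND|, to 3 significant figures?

60.3

N is at the origin; N and B share the same y with |NB| = 59.5 and B on the +x side, so B = (59.5, 0.00). NE is vertical with |NE| = 45.8 and E on the +y side, so E = (0.00, 45.8). The virtual corner opposite N is at (59.5, 45.8). Tangency of A1 to BL means the radius DL is perpendicular to BL and tangency of A1 to HE means the radius DH is perpendicular to HE, with radius 10.6, so the center D sits 10.6 in from both sides at D = (48.9, 35.2). Then |ND| = |D − N| = 60.3.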